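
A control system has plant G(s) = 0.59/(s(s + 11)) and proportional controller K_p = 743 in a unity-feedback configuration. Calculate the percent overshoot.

42.5%

Closed-loop characteristic equation: s² + 11s + 438.4 = 0, so ω_n = 20.94 rad/s and ζ = 11/(2·20.94) = 0.2627.
%OS = 100·exp(−πζ/√(1−ζ²)) = 100·exp(−π·0.2627/√0.931) = 42.5%.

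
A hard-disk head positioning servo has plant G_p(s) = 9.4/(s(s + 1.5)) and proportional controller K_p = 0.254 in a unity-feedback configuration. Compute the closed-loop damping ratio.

The closed-loop denominator is s(s+1.5) + 0.254·9.4 = s² + 1.5s + 2.388.
Matching s² + 2ζω_n s + ω_n²: ω_n = √2.388 = 1.545 rad/s and 2ζω_n = 1.5, so ζ = 1.5/(2·1.545) = 0.485.

ζ = 0.485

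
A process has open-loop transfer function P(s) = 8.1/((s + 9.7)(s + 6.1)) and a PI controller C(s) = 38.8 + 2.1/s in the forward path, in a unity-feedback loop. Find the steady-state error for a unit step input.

The open loop C(s)P(s) has a pole at the origin (type 1), so the static position error constant is infinite and e_ss = 1/(1+∞) = 0.

0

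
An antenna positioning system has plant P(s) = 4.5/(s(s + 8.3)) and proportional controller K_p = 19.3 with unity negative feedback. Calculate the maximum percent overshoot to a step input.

21%

Closed-loop characteristic equation: s² + 8.3s + 86.85 = 0, so ω_n = 9.319 rad/s and ζ = 8.3/(2·9.319) = 0.4453.
%OS = 100·exp(−πζ/√(1−ζ²)) = 100·exp(−π·0.4453/√0.8017) = 21%.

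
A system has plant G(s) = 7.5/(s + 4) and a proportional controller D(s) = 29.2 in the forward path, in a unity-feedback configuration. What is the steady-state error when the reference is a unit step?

The loop is type 0. Static position error constant K_pos = D(0)·G(0) = 29.2·1.875 = 54.75.
Steady-state error to a unit step: e_ss = 1/(1+K_pos) = 1/55.75 = 0.0179.

0.0179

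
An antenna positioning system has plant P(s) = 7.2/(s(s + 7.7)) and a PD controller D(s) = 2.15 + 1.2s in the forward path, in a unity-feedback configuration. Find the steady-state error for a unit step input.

0

The open loop D(s)P(s) has a pole at the origin (type 1), so the static position error constant is infinite and e_ss = 1/(1+∞) = 0.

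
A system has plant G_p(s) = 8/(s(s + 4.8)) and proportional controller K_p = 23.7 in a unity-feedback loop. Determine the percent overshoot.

57.3%

The closed-loop denominator s² + 4.8s + 189.6 gives ω_n = √189.6 = 13.77 and ζ = 4.8/(2ω_n) = 0.1743.
%OS = 100·exp(−πζ/√(1−ζ²)) = 100·exp(−π·0.1743/√0.9696) = 57.3%.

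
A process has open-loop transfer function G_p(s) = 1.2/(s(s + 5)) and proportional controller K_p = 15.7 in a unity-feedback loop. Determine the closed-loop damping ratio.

The closed-loop denominator is s(s+5) + 15.7·1.2 = s² + 5s + 18.84.
Matching s² + 2ζω_n s + ω_n²: ω_n = √18.84 = 4.341 rad/s and 2ζω_n = 5, so ζ = 5/(2·4.341) = 0.576.

ζ = 0.576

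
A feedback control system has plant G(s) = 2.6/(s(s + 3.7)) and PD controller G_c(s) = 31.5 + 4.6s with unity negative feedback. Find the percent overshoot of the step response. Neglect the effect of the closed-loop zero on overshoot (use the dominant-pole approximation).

0.442%

Forward path: (31.5 + 4.6s)·2.6/(s(s+3.7)). The closed-loop characteristic equation is s² + (3.7 + 2.6·4.6)s + 2.6·31.5 = 0.
That is s² + 15.66s + 81.9 = 0, so ω_n = 9.05 rad/s and ζ = 15.66/(2·9.05) = 0.8652.
%OS = 100·exp(−πζ/√(1−ζ²)) = 0.442%.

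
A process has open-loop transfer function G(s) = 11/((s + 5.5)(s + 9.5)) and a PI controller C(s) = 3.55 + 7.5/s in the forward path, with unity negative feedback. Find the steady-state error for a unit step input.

0

The open loop C(s)G(s) has a pole at the origin (type 1), so the static position error constant is infinite and e_ss = 1/(1+∞) = 0.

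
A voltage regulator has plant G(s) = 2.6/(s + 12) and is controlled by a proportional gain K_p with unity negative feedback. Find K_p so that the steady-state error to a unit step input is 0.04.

The loop is type 0, so e_ss(step) = 1/(1 + K_pos) with K_pos = K_p·G(0).
G(0) = 0.2167. Require 1/(1 + K_p·0.2167) = 0.04, so 1 + 0.2167·K_p = 25.
K_p = (25 − 1)/0.2167 = 111.

K_p = 111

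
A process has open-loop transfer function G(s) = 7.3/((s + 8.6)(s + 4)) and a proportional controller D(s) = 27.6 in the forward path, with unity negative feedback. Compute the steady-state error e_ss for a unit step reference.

The loop is type 0. Static position error constant K_pos = D(0)·G(0) = 27.6·0.2122 = 5.857.
Steady-state error to a unit step: e_ss = 1/(1+K_pos) = 1/6.857 = 0.146.

0.146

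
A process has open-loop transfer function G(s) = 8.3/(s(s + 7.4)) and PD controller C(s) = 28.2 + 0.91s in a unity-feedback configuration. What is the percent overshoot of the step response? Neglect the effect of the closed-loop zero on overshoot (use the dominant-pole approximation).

17.2%

Forward path: (28.2 + 0.91s)·8.3/(s(s+7.4)). The closed-loop characteristic equation is s² + (7.4 + 8.3·0.91)s + 8.3·28.2 = 0.
That is s² + 14.95s + 234.1 = 0, so ω_n = 15.3 rad/s and ζ = 14.95/(2·15.3) = 0.4887.
%OS = 100·exp(−πζ/√(1−ζ²)) = 17.2%.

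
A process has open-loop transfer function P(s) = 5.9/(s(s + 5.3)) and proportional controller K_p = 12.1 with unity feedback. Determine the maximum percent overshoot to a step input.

35.4%

From 1 + K_pP(s) = 0: s² + 5.3s + 71.39 = 0 ⇒ ω_n = 8.449, ζ = 0.3136.
%OS = 100·exp(−πζ/√(1−ζ²)) = 100·exp(−π·0.3136/√0.9016) = 35.4%.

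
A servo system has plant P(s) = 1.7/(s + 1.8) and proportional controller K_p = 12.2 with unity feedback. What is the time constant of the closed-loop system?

τ = 0.0444 s

Closed-loop transfer function: T(s) = K_p·P(s)/(1 + K_p·P(s)) = 20.74/(s + 1.8 + 20.74) = 20.74/(s + 22.54).
Time constant τ = 1/22.54 = 0.0444 s.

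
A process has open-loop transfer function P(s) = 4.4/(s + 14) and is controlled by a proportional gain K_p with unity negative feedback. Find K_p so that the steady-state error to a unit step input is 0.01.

K_p = 315

Steady-state error for a unit step on this type-0 loop is 1/(1 + K_p·P(0)).
P(0) = 0.3143. Require 1/(1 + K_p·0.3143) = 0.01, so 1 + 0.3143·K_p = 100.
K_p = (100 − 1)/0.3143 = 315.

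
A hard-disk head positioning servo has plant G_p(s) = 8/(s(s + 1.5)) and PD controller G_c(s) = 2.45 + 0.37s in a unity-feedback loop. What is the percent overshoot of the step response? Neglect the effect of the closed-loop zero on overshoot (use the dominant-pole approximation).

16%

Forward path: (2.45 + 0.37s)·8/(s(s+1.5)). The closed-loop characteristic equation is s² + (1.5 + 8·0.37)s + 8·2.45 = 0.
That is s² + 4.46s + 19.6 = 0, so ω_n = 4.427 rad/s and ζ = 4.46/(2·4.427) = 0.5037.
%OS = 100·exp(−πζ/√(1−ζ²)) = 16%.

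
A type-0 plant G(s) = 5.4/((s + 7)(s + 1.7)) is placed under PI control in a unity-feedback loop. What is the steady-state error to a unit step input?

The PI controller's integrator makes the forward path type 1, so e_ss to a step is zero.

0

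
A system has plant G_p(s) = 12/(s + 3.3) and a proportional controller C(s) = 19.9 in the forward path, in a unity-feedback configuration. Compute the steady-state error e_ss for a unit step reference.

The loop is type 0. Static position error constant K_pos = C(0)·G_p(0) = 19.9·3.636 = 72.36.
Steady-state error to a unit step: e_ss = 1/(1+K_pos) = 1/73.36 = 0.0136.

0.0136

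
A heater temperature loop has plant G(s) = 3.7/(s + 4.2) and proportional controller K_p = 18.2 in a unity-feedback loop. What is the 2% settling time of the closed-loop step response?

T_s ≈ 0.0559 s

Closed-loop transfer function: T(s) = K_p·G(s)/(1 + K_p·G(s)) = 67.34/(s + 4.2 + 67.34) = 67.34/(s + 71.54).
Time constant τ = 1/71.54 = 0.01398 s, so the 2% settling time is about 4τ = 0.0559 s.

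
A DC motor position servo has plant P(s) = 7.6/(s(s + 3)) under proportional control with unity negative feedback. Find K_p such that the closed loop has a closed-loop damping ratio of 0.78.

K_p = 0.487

Closed-loop characteristic equation: s² + 3s + K_p·7.6 = 0.
So ω_n = √(7.6K_p) and 2ζω_n = 3, giving ζ = 3/(2√(7.6K_p)).
Setting ζ = 0.78: √(7.6K_p) = 3/(2·0.78) = 1.923, so K_p = 3.698/7.6 = 0.487.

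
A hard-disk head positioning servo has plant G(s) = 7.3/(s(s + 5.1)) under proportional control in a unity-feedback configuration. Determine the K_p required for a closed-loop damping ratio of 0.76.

Closed-loop characteristic equation: s² + 5.1s + K_p·7.3 = 0.
So ω_n = √(7.3K_p) and 2ζω_n = 5.1, giving ζ = 5.1/(2√(7.3K_p)).
Setting ζ = 0.76: √(7.3K_p) = 5.1/(2·0.76) = 3.355, so K_p = 11.26/7.3 = 1.54.

K_p = 1.54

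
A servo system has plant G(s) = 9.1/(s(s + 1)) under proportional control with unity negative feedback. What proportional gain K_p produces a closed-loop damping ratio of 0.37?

Closed-loop characteristic equation: s² + 1s + K_p·9.1 = 0.
So ω_n = √(9.1K_p) and 2ζω_n = 1, giving ζ = 1/(2√(9.1K_p)).
Setting ζ = 0.37: √(9.1K_p) = 1/(2·0.37) = 1.351, so K_p = 1.826/9.1 = 0.201.

K_p = 0.201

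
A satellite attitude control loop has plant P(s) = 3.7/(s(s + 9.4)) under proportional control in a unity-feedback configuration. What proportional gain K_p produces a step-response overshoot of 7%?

From %OS = 100·exp(−πζ/√(1−ζ²)) = 7%, ζ = −ln(0.07)/√(π²+ln²(0.07)) = 0.6461.
Characteristic equation s² + 9.4s + 3.7K_p = 0 gives ζ = 9.4/(2√(3.7K_p)).
Setting ζ = 0.6461: √(3.7K_p) = 9.4/(2·0.6461) = 7.275, so K_p = 52.92/3.7 = 14.3.

K_p = 14.3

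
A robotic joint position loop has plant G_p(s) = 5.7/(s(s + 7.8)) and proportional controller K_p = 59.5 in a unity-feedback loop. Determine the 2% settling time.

T_s ≈ 1.03 s

The closed-loop denominator s² + 7.8s + 339.2 gives ω_n = √339.2 = 18.42 and ζ = 7.8/(2ω_n) = 0.2118.
2% settling time T_s ≈ 4/(ζω_n) = 4/3.9 = 1.03 s.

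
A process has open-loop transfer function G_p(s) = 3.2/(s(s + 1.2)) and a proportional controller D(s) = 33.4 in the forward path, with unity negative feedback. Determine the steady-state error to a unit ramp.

0.0112

The loop has one pole at the origin (type 1). Velocity error constant K_v = lim_{s→0} s·D(s)G_p(s) = 33.4·3.2/1.2 = 89.07.
Steady-state error to a unit ramp: e_ss = 1/K_v = 0.0112.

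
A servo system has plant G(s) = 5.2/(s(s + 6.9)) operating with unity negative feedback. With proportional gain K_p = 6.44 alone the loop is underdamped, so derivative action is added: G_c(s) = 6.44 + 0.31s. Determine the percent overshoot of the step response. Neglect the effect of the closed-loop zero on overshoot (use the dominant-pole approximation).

3.3%

Forward path: (6.44 + 0.31s)·5.2/(s(s+6.9)). The closed-loop characteristic equation is s² + (6.9 + 5.2·0.31)s + 5.2·6.44 = 0.
That is s² + 8.512s + 33.49 = 0, so ω_n = 5.787 rad/s and ζ = 8.512/(2·5.787) = 0.7355.
%OS = 100·exp(−πζ/√(1−ζ²)) = 3.3%.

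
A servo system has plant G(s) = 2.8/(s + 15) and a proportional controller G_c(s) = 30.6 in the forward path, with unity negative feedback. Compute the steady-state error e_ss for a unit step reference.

The loop is type 0. Static position error constant K_pos = G_c(0)·G(0) = 30.6·0.1867 = 5.712.
Steady-state error to a unit step: e_ss = 1/(1+K_pos) = 1/6.712 = 0.149.

0.149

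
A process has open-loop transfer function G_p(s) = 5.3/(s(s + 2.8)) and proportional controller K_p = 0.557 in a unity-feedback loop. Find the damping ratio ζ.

With unity feedback the closed-loop characteristic equation is s² + 2.8s + 0.557·5.3 = s² + 2.8s + 2.952 = 0.
Matching s² + 2ζω_n s + ω_n²: ω_n = √2.952 = 1.718 rad/s and 2ζω_n = 2.8, so ζ = 2.8/(2·1.718) = 0.815.

ζ = 0.815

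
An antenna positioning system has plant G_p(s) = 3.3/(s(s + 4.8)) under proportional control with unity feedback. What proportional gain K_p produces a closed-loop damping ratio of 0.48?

Closed-loop characteristic equation: s² + 4.8s + K_p·3.3 = 0.
So ω_n = √(3.3K_p) and 2ζω_n = 4.8, giving ζ = 4.8/(2√(3.3K_p)).
Setting ζ = 0.48: √(3.3K_p) = 4.8/(2·0.48) = 5, so K_p = 25/3.3 = 7.58.

K_p = 7.58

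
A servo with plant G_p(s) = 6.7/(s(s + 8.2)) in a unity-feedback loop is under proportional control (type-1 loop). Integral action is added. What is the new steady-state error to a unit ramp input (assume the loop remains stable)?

0

The integrator raises the loop to type 2, so K_v → ∞ and e_ss to a ramp is zero.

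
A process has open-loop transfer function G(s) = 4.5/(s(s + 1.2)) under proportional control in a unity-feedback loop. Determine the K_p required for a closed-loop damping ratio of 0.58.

Closed-loop characteristic equation: s² + 1.2s + K_p·4.5 = 0.
So ω_n = √(4.5K_p) and 2ζω_n = 1.2, giving ζ = 1.2/(2√(4.5K_p)).
Setting ζ = 0.58: √(4.5K_p) = 1.2/(2·0.58) = 1.034, so K_p = 1.07/4.5 = 0.238.

K_p = 0.238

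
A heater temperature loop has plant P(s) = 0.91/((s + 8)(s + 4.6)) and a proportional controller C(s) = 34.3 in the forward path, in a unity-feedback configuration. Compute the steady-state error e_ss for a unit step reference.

The loop is type 0. Static position error constant K_pos = C(0)·P(0) = 34.3·0.02473 = 0.8482.
Steady-state error to a unit step: e_ss = 1/(1+K_pos) = 1/1.848 = 0.541.

0.541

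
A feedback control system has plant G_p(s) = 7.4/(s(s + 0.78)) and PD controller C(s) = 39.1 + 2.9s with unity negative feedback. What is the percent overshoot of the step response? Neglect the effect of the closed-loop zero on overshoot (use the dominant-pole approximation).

6.63%

Forward path: (39.1 + 2.9s)·7.4/(s(s+0.78)). The closed-loop characteristic equation is s² + (0.78 + 7.4·2.9)s + 7.4·39.1 = 0.
That is s² + 22.24s + 289.3 = 0, so ω_n = 17.01 rad/s and ζ = 22.24/(2·17.01) = 0.6537.
%OS = 100·exp(−πζ/√(1−ζ²)) = 6.63%.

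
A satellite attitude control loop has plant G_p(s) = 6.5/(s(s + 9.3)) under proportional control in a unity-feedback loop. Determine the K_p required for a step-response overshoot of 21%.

K_p = 16.8

From %OS = 100·exp(−πζ/√(1−ζ²)) = 21%, ζ = −ln(0.21)/√(π²+ln²(0.21)) = 0.4449.
Characteristic equation s² + 9.3s + 6.5K_p = 0 gives ζ = 9.3/(2√(6.5K_p)).
Setting ζ = 0.4449: √(6.5K_p) = 9.3/(2·0.4449) = 10.45, so K_p = 109.2/6.5 = 16.8.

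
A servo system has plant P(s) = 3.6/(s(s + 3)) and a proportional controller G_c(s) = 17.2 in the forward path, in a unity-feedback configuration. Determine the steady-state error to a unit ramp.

0.0484

The loop has one pole at the origin (type 1). Velocity error constant K_v = lim_{s→0} s·G_c(s)P(s) = 17.2·3.6/3 = 20.64.
Steady-state error to a unit ramp: e_ss = 1/K_v = 0.0484.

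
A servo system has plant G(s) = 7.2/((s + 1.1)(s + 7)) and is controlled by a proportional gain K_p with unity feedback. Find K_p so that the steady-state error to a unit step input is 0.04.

The loop is type 0, so e_ss(step) = 1/(1 + K_pos) with K_pos = K_p·G(0).
G(0) = 0.9351. Require 1/(1 + K_p·0.9351) = 0.04, so 1 + 0.9351·K_p = 25.
K_p = (25 − 1)/0.9351 = 25.7.

K_p = 25.7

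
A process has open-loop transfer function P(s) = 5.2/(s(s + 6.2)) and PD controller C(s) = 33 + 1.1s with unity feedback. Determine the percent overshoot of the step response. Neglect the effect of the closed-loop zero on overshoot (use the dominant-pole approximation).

Forward path: (33 + 1.1s)·5.2/(s(s+6.2)). The closed-loop characteristic equation is s² + (6.2 + 5.2·1.1)s + 5.2·33 = 0.
That is s² + 11.92s + 171.6 = 0, so ω_n = 13.1 rad/s and ζ = 11.92/(2·13.1) = 0.455.
%OS = 100·exp(−πζ/√(1−ζ²)) = 20.1%.

20.1%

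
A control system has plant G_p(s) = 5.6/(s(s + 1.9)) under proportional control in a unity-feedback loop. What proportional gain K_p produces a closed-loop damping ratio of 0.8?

Closed-loop characteristic equation: s² + 1.9s + K_p·5.6 = 0.
So ω_n = √(5.6K_p) and 2ζω_n = 1.9, giving ζ = 1.9/(2√(5.6K_p)).
Setting ζ = 0.8: √(5.6K_p) = 1.9/(2·0.8) = 1.187, so K_p = 1.41/5.6 = 0.252.

K_p = 0.252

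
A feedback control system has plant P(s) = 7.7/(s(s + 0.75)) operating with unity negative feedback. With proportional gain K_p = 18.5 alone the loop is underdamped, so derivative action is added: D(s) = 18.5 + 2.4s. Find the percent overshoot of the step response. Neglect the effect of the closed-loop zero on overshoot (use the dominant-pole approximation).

Forward path: (18.5 + 2.4s)·7.7/(s(s+0.75)). The closed-loop characteristic equation is s² + (0.75 + 7.7·2.4)s + 7.7·18.5 = 0.
That is s² + 19.23s + 142.5 = 0, so ω_n = 11.94 rad/s and ζ = 19.23/(2·11.94) = 0.8056.
%OS = 100·exp(−πζ/√(1−ζ²)) = 1.4%.

1.4%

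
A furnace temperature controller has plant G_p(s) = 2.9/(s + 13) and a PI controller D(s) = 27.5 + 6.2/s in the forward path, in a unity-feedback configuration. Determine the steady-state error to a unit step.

0

The open loop D(s)G_p(s) has a pole at the origin (type 1), so the static position error constant is infinite and e_ss = 1/(1+∞) = 0.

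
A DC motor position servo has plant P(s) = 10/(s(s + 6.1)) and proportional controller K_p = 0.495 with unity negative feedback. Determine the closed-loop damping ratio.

The closed-loop denominator is s(s+6.1) + 0.495·10 = s² + 6.1s + 4.95.
So ω_n² = 4.95 ⇒ ω_n = 2.225 rad/s, and ζ = 6.1/(2ω_n) = 1.37.

ζ = 1.37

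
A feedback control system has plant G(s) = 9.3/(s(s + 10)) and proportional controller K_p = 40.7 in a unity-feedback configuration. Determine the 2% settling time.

From 1 + K_pG(s) = 0: s² + 10s + 378.5 = 0 ⇒ ω_n = 19.46, ζ = 0.257.
2% settling time T_s ≈ 4/(ζω_n) = 4/5 = 0.8 s.

T_s ≈ 0.8 s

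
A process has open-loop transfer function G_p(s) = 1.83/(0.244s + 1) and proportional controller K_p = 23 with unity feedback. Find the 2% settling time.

T_s ≈ 0.0227 s

Closed loop: T(s) = K_p·G_p/(1+K_p·G_p) = 42.09/(0.244s + 1 + 42.09), with pole at s = −(1 + 42.09)/0.244 = −176.6.
τ = 1/176.6 = 0.005663 s, so 2% settling time ≈ 4τ = 0.0227 s.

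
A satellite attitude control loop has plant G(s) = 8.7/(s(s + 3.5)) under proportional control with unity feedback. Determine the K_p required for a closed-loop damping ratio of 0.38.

Closed-loop characteristic equation: s² + 3.5s + K_p·8.7 = 0.
So ω_n = √(8.7K_p) and 2ζω_n = 3.5, giving ζ = 3.5/(2√(8.7K_p)).
Setting ζ = 0.38: √(8.7K_p) = 3.5/(2·0.38) = 4.605, so K_p = 21.21/8.7 = 2.44.

K_p = 2.44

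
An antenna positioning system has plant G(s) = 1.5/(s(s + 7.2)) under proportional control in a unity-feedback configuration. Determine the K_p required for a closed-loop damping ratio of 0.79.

K_p = 13.8

Closed-loop characteristic equation: s² + 7.2s + K_p·1.5 = 0.
So ω_n = √(1.5K_p) and 2ζω_n = 7.2, giving ζ = 7.2/(2√(1.5K_p)).
Setting ζ = 0.79: √(1.5K_p) = 7.2/(2·0.79) = 4.557, so K_p = 20.77/1.5 = 13.8.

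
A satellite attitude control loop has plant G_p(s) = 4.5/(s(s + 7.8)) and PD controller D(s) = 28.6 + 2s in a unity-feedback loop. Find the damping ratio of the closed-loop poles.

Forward path: (28.6 + 2s)·4.5/(s(s+7.8)). The closed-loop characteristic equation is s² + (7.8 + 4.5·2)s + 4.5·28.6 = 0.
That is s² + 16.8s + 128.7 = 0, so ω_n = 11.34 rad/s and ζ = 16.8/(2·11.34) = 0.7404.

ζ = 0.74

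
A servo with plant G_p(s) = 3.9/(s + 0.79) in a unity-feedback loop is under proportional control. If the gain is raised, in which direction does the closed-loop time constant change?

decrease

Closed-loop pole is at s = −(0.79+K_p·3.9); larger K_p moves it further left, so τ = 1/(0.79+K_p·3.9) decreases.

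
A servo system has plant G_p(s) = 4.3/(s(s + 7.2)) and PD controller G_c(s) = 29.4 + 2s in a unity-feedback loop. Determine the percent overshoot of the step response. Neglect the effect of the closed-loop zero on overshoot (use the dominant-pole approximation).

4.5%

Forward path: (29.4 + 2s)·4.3/(s(s+7.2)). The closed-loop characteristic equation is s² + (7.2 + 4.3·2)s + 4.3·29.4 = 0.
That is s² + 15.8s + 126.4 = 0, so ω_n = 11.24 rad/s and ζ = 15.8/(2·11.24) = 0.7026.
%OS = 100·exp(−πζ/√(1−ζ²)) = 4.5%.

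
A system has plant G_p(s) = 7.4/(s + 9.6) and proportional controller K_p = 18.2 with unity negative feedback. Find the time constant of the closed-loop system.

Closed-loop transfer function: T(s) = K_p·G_p(s)/(1 + K_p·G_p(s)) = 134.7/(s + 9.6 + 134.7) = 134.7/(s + 144.3).
Time constant τ = 1/144.3 = 0.00693 s.

τ = 0.00693 s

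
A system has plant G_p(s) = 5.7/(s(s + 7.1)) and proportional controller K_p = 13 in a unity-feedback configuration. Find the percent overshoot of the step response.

The closed-loop denominator s² + 7.1s + 74.1 gives ω_n = √74.1 = 8.608 and ζ = 7.1/(2ω_n) = 0.4124.
%OS = 100·exp(−πζ/√(1−ζ²)) = 100·exp(−π·0.4124/√0.8299) = 24.1%.

24.1%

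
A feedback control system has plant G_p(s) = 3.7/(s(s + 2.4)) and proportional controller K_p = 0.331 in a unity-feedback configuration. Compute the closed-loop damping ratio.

With unity feedback the closed-loop characteristic equation is s² + 2.4s + 0.331·3.7 = s² + 2.4s + 1.225 = 0.
So ω_n² = 1.225 ⇒ ω_n = 1.107 rad/s, and ζ = 2.4/(2ω_n) = 1.08.

ζ = 1.08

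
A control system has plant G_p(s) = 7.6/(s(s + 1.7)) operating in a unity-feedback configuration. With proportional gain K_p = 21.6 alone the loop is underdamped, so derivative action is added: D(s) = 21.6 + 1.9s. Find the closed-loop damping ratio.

ζ = 0.63

Forward path: (21.6 + 1.9s)·7.6/(s(s+1.7)). The closed-loop characteristic equation is s² + (1.7 + 7.6·1.9)s + 7.6·21.6 = 0.
That is s² + 16.14s + 164.2 = 0, so ω_n = 12.81 rad/s and ζ = 16.14/(2·12.81) = 0.6299.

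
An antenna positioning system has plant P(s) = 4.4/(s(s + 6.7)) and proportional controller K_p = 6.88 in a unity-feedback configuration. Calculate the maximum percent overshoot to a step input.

The closed-loop denominator s² + 6.7s + 30.27 gives ω_n = √30.27 = 5.502 and ζ = 6.7/(2ω_n) = 0.6089.
%OS = 100·exp(−πζ/√(1−ζ²)) = 100·exp(−π·0.6089/√0.6293) = 8.97%.

8.97%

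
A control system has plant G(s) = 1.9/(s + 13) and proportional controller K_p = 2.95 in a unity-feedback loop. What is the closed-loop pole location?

s = -18.61

Closed-loop transfer function: T(s) = K_p·G(s)/(1 + K_p·G(s)) = 5.605/(s + 13 + 5.605) = 5.605/(s + 18.61).
The closed-loop pole is at s = −18.61.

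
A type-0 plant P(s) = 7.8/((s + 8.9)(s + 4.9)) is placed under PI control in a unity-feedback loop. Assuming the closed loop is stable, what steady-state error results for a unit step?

The PI controller's integrator makes the forward path type 1, so e_ss to a step is zero.

0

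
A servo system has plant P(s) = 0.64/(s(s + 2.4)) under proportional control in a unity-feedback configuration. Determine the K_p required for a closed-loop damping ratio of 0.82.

K_p = 3.35

Closed-loop characteristic equation: s² + 2.4s + K_p·0.64 = 0.
So ω_n = √(0.64K_p) and 2ζω_n = 2.4, giving ζ = 2.4/(2√(0.64K_p)).
Setting ζ = 0.82: √(0.64K_p) = 2.4/(2·0.82) = 1.463, so K_p = 2.142/0.64 = 3.35.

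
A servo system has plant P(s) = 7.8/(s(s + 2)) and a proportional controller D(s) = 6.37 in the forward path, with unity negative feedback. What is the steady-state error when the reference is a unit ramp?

0.0403

The loop has one pole at the origin (type 1). Velocity error constant K_v = lim_{s→0} s·D(s)P(s) = 6.37·7.8/2 = 24.84.
Steady-state error to a unit ramp: e_ss = 1/K_v = 0.0403.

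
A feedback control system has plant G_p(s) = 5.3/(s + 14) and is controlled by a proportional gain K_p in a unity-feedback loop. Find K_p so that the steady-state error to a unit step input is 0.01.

K_p = 262

Steady-state error for a unit step on this type-0 loop is 1/(1 + K_p·G_p(0)).
G_p(0) = 0.3786. Require 1/(1 + K_p·0.3786) = 0.01, so 1 + 0.3786·K_p = 100.
K_p = (100 − 1)/0.3786 = 262.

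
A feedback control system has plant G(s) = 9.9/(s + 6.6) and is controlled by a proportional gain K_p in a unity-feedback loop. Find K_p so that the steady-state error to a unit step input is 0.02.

For a type-0 loop with proportional control, e_ss = 1/(1 + K_p·G(0)).
G(0) = 1.5. Require 1/(1 + K_p·1.5) = 0.02, so 1 + 1.5·K_p = 50.
K_p = (50 − 1)/1.5 = 32.7.

K_p = 32.7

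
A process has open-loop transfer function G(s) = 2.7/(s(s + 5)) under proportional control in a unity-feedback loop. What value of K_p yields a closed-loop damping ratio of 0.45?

K_p = 11.4

Closed-loop characteristic equation: s² + 5s + K_p·2.7 = 0.
So ω_n = √(2.7K_p) and 2ζω_n = 5, giving ζ = 5/(2√(2.7K_p)).
Setting ζ = 0.45: √(2.7K_p) = 5/(2·0.45) = 5.556, so K_p = 30.86/2.7 = 11.4.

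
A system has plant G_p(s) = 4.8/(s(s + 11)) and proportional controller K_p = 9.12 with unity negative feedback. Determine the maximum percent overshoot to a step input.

The closed-loop denominator s² + 11s + 43.78 gives ω_n = √43.78 = 6.616 and ζ = 11/(2ω_n) = 0.8313.
%OS = 100·exp(−πζ/√(1−ζ²)) = 100·exp(−π·0.8313/√0.309) = 0.911%.

0.911%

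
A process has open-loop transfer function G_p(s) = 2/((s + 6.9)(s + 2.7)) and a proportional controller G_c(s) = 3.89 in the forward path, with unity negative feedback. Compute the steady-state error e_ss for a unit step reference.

The loop is type 0. Static position error constant K_pos = G_c(0)·G_p(0) = 3.89·0.1074 = 0.4176.
Steady-state error to a unit step: e_ss = 1/(1+K_pos) = 1/1.418 = 0.705.

0.705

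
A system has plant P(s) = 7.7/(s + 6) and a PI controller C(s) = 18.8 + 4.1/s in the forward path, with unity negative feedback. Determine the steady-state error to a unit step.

0

The open loop C(s)P(s) has a pole at the origin (type 1), so the static position error constant is infinite and e_ss = 1/(1+∞) = 0.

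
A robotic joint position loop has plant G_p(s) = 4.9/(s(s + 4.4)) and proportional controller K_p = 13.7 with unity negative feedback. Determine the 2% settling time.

The closed-loop denominator s² + 4.4s + 67.13 gives ω_n = √67.13 = 8.193 and ζ = 4.4/(2ω_n) = 0.2685.
2% settling time T_s ≈ 4/(ζω_n) = 4/2.2 = 1.82 s.

T_s ≈ 1.82 s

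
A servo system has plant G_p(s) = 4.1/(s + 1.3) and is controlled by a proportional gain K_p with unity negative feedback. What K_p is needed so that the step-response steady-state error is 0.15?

Steady-state error for a unit step on this type-0 loop is 1/(1 + K_p·G_p(0)).
G_p(0) = 3.154. Require 1/(1 + K_p·3.154) = 0.15, so 1 + 3.154·K_p = 6.667.
K_p = (6.667 − 1)/3.154 = 1.8.

K_p = 1.8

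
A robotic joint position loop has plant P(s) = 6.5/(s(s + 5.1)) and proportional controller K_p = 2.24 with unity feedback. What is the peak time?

Closed-loop characteristic equation: s² + 5.1s + 14.56 = 0, so ω_n = 3.816 rad/s and ζ = 5.1/(2·3.816) = 0.6683.
Damped frequency ω_d = ω_n√(1−ζ²) = 2.839 rad/s, so peak time T_p = π/ω_d = 1.11 s.

T_p = 1.11 s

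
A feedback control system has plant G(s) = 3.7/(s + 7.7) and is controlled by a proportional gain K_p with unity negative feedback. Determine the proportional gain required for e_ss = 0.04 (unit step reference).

K_p = 49.9

The loop is type 0, so e_ss(step) = 1/(1 + K_pos) with K_pos = K_p·G(0).
G(0) = 0.4805. Require 1/(1 + K_p·0.4805) = 0.04, so 1 + 0.4805·K_p = 25.
K_p = (25 − 1)/0.4805 = 49.9.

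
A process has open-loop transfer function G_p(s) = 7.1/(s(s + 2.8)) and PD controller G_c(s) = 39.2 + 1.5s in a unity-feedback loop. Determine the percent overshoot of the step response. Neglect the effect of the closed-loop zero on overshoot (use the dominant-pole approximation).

25.1%

Forward path: (39.2 + 1.5s)·7.1/(s(s+2.8)). The closed-loop characteristic equation is s² + (2.8 + 7.1·1.5)s + 7.1·39.2 = 0.
That is s² + 13.45s + 278.3 = 0, so ω_n = 16.68 rad/s and ζ = 13.45/(2·16.68) = 0.4031.
%OS = 100·exp(−πζ/√(1−ζ²)) = 25.1%.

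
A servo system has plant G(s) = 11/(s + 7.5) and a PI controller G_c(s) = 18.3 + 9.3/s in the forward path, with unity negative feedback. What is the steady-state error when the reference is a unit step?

0

The open loop G_c(s)G(s) has a pole at the origin (type 1), so the static position error constant is infinite and e_ss = 1/(1+∞) = 0.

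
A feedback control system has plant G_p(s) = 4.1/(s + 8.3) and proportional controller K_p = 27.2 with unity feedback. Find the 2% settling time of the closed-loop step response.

T_s ≈ 0.0334 s

Closed-loop transfer function: T(s) = K_p·G_p(s)/(1 + K_p·G_p(s)) = 111.5/(s + 8.3 + 111.5) = 111.5/(s + 119.8).
Time constant τ = 1/119.8 = 0.008346 s, so the 2% settling time is about 4τ = 0.0334 s.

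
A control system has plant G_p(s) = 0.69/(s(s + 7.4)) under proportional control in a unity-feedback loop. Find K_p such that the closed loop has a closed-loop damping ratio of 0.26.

Closed-loop characteristic equation: s² + 7.4s + K_p·0.69 = 0.
So ω_n = √(0.69K_p) and 2ζω_n = 7.4, giving ζ = 7.4/(2√(0.69K_p)).
Setting ζ = 0.26: √(0.69K_p) = 7.4/(2·0.26) = 14.23, so K_p = 202.5/0.69 = 293.

K_p = 293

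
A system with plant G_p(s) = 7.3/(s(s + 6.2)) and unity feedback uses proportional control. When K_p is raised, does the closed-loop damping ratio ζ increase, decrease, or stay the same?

ζ = 6.2/(2√(7.3K_p)); increasing K_p raises the denominator, so ζ falls.

decrease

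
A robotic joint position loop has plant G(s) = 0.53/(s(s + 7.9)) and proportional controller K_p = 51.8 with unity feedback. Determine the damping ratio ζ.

ζ = 0.754

With unity feedback the closed-loop characteristic equation is s² + 7.9s + 51.8·0.53 = s² + 7.9s + 27.45 = 0.
So ω_n² = 27.45 ⇒ ω_n = 5.24 rad/s, and ζ = 7.9/(2ω_n) = 0.754.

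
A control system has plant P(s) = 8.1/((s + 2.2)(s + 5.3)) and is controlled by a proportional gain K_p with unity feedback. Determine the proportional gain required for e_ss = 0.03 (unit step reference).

K_p = 46.5

Steady-state error for a unit step on this type-0 loop is 1/(1 + K_p·P(0)).
P(0) = 0.6947. Require 1/(1 + K_p·0.6947) = 0.03, so 1 + 0.6947·K_p = 33.33.
K_p = (33.33 − 1)/0.6947 = 46.5.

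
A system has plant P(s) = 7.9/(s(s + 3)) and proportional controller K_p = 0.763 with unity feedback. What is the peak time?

The closed-loop denominator s² + 3s + 6.028 gives ω_n = √6.028 = 2.455 and ζ = 3/(2ω_n) = 0.611.
Damped frequency ω_d = ω_n√(1−ζ²) = 1.944 rad/s, so peak time T_p = π/ω_d = 1.62 s.

T_p = 1.62 s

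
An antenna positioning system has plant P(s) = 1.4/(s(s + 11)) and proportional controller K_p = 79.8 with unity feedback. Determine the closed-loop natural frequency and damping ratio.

ω_n = 10.6 rad/s, ζ = 0.52

With unity feedback the closed-loop characteristic equation is s² + 11s + 79.8·1.4 = s² + 11s + 111.7 = 0.
Matching s² + 2ζω_n s + ω_n²: ω_n = √111.7 = 10.57 rad/s and 2ζω_n = 11, so ζ = 11/(2·10.57) = 0.52.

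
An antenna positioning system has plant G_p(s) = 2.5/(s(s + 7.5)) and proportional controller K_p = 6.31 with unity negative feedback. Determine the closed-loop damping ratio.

ζ = 0.944

1 + K_p·G_p(s) = 0 gives s² + 7.5s + 15.77 = 0.
So ω_n² = 15.77 ⇒ ω_n = 3.972 rad/s, and ζ = 7.5/(2ω_n) = 0.944.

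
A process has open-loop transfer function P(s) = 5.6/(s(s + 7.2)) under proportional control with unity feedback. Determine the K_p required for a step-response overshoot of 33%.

K_p = 20.9

From %OS = 100·exp(−πζ/√(1−ζ²)) = 33%, ζ = −ln(0.33)/√(π²+ln²(0.33)) = 0.3328.
Characteristic equation s² + 7.2s + 5.6K_p = 0 gives ζ = 7.2/(2√(5.6K_p)).
Setting ζ = 0.3328: √(5.6K_p) = 7.2/(2·0.3328) = 10.82, so K_p = 117/5.6 = 20.9.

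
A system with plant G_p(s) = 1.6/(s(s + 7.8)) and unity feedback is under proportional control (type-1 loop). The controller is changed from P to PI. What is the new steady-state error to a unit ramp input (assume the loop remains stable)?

0

The integrator raises the loop to type 2, so K_v → ∞ and e_ss to a ramp is zero.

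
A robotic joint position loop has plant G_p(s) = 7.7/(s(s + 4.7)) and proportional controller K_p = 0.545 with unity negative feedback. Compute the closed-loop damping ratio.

ζ = 1.15

With unity feedback the closed-loop characteristic equation is s² + 4.7s + 0.545·7.7 = s² + 4.7s + 4.197 = 0.
Matching s² + 2ζω_n s + ω_n²: ω_n = √4.197 = 2.049 rad/s and 2ζω_n = 4.7, so ζ = 4.7/(2·2.049) = 1.15.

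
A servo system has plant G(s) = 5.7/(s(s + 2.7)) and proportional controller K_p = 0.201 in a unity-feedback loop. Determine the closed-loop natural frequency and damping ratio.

ω_n = 1.07 rad/s, ζ = 1.26

1 + K_p·G(s) = 0 gives s² + 2.7s + 1.146 = 0.
Matching s² + 2ζω_n s + ω_n²: ω_n = √1.146 = 1.07 rad/s and 2ζω_n = 2.7, so ζ = 2.7/(2·1.07) = 1.26.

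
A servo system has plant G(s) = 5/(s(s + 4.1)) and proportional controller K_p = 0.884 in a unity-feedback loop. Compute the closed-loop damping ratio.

ζ = 0.975

With unity feedback the closed-loop characteristic equation is s² + 4.1s + 0.884·5 = s² + 4.1s + 4.42 = 0.
Matching s² + 2ζω_n s + ω_n²: ω_n = √4.42 = 2.102 rad/s and 2ζω_n = 4.1, so ζ = 4.1/(2·2.102) = 0.975.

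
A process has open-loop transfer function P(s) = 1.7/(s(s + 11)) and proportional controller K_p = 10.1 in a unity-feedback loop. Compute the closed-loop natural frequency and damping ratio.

ω_n = 4.14 rad/s, ζ = 1.33

The closed-loop denominator is s(s+11) + 10.1·1.7 = s² + 11s + 17.17.
Matching s² + 2ζω_n s + ω_n²: ω_n = √17.17 = 4.144 rad/s and 2ζω_n = 11, so ζ = 11/(2·4.144) = 1.33.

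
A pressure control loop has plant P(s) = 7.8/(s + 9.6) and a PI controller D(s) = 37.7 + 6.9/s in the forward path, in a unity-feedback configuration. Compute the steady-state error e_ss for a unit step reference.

0

The open loop D(s)P(s) has a pole at the origin (type 1), so the static position error constant is infinite and e_ss = 1/(1+∞) = 0.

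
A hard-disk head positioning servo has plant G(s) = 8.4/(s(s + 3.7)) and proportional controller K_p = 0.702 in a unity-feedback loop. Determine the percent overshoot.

2.49%

From 1 + K_pG(s) = 0: s² + 3.7s + 5.897 = 0 ⇒ ω_n = 2.428, ζ = 0.7618.
%OS = 100·exp(−πζ/√(1−ζ²)) = 100·exp(−π·0.7618/√0.4196) = 2.49%.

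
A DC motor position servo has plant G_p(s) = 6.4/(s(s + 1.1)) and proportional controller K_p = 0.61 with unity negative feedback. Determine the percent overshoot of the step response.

From 1 + K_pG_p(s) = 0: s² + 1.1s + 3.904 = 0 ⇒ ω_n = 1.976, ζ = 0.2784.
%OS = 100·exp(−πζ/√(1−ζ²)) = 100·exp(−π·0.2784/√0.9225) = 40.2%.

40.2%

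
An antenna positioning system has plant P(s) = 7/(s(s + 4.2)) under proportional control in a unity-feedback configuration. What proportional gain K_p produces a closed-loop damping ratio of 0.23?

Closed-loop characteristic equation: s² + 4.2s + K_p·7 = 0.
So ω_n = √(7K_p) and 2ζω_n = 4.2, giving ζ = 4.2/(2√(7K_p)).
Setting ζ = 0.23: √(7K_p) = 4.2/(2·0.23) = 9.13, so K_p = 83.36/7 = 11.9.

K_p = 11.9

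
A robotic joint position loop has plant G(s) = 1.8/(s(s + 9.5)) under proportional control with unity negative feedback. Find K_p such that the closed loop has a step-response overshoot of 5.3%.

K_p = 26.9

From %OS = 100·exp(−πζ/√(1−ζ²)) = 5.3%, ζ = −ln(0.053)/√(π²+ln²(0.053)) = 0.683.
Characteristic equation s² + 9.5s + 1.8K_p = 0 gives ζ = 9.5/(2√(1.8K_p)).
Setting ζ = 0.683: √(1.8K_p) = 9.5/(2·0.683) = 6.955, so K_p = 48.37/1.8 = 26.9.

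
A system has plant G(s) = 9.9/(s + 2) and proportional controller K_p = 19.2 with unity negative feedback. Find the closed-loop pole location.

s = -192.1

Closed-loop transfer function: T(s) = K_p·G(s)/(1 + K_p·G(s)) = 190.1/(s + 2 + 190.1) = 190.1/(s + 192.1).
The closed-loop pole is at s = −192.1.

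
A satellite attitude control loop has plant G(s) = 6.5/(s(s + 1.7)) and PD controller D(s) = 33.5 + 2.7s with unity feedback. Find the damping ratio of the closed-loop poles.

ζ = 0.652

Forward path: (33.5 + 2.7s)·6.5/(s(s+1.7)). The closed-loop characteristic equation is s² + (1.7 + 6.5·2.7)s + 6.5·33.5 = 0.
That is s² + 19.25s + 217.8 = 0, so ω_n = 14.76 rad/s and ζ = 19.25/(2·14.76) = 0.6523.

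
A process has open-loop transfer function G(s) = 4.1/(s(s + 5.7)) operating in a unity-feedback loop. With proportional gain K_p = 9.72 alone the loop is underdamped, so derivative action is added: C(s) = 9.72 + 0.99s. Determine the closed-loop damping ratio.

Forward path: (9.72 + 0.99s)·4.1/(s(s+5.7)). The closed-loop characteristic equation is s² + (5.7 + 4.1·0.99)s + 4.1·9.72 = 0.
That is s² + 9.759s + 39.85 = 0, so ω_n = 6.313 rad/s and ζ = 9.759/(2·6.313) = 0.7729.

ζ = 0.773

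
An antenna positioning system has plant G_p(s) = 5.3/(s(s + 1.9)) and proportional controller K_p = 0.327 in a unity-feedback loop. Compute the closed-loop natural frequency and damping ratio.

ω_n = 1.32 rad/s, ζ = 0.722

The closed-loop denominator is s(s+1.9) + 0.327·5.3 = s² + 1.9s + 1.733.
Matching s² + 2ζω_n s + ω_n²: ω_n = √1.733 = 1.316 rad/s and 2ζω_n = 1.9, so ζ = 1.9/(2·1.316) = 0.722.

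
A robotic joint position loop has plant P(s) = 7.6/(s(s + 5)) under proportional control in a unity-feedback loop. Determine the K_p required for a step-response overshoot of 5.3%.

From %OS = 100·exp(−πζ/√(1−ζ²)) = 5.3%, ζ = −ln(0.053)/√(π²+ln²(0.053)) = 0.683.
Characteristic equation s² + 5s + 7.6K_p = 0 gives ζ = 5/(2√(7.6K_p)).
Setting ζ = 0.683: √(7.6K_p) = 5/(2·0.683) = 3.66, so K_p = 13.4/7.6 = 1.76.

K_p = 1.76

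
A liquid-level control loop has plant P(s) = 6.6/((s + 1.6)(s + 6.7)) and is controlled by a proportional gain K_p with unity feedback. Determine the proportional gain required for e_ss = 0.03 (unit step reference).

K_p = 52.5

The loop is type 0, so e_ss(step) = 1/(1 + K_pos) with K_pos = K_p·P(0).
P(0) = 0.6157. Require 1/(1 + K_p·0.6157) = 0.03, so 1 + 0.6157·K_p = 33.33.
K_p = (33.33 − 1)/0.6157 = 52.5.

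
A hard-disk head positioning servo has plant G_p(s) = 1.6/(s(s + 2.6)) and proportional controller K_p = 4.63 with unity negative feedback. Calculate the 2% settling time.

Closed-loop characteristic equation: s² + 2.6s + 7.408 = 0, so ω_n = 2.722 rad/s and ζ = 2.6/(2·2.722) = 0.4776.
2% settling time T_s ≈ 4/(ζω_n) = 4/1.3 = 3.08 s.

T_s ≈ 3.08 s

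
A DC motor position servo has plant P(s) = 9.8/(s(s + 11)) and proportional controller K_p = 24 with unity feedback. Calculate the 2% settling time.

The closed-loop denominator s² + 11s + 235.2 gives ω_n = √235.2 = 15.34 and ζ = 11/(2ω_n) = 0.3586.
2% settling time T_s ≈ 4/(ζω_n) = 4/5.5 = 0.727 s.

T_s ≈ 0.727 s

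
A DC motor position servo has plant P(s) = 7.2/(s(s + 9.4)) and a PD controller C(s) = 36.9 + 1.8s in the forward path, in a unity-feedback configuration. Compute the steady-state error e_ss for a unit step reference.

The open loop C(s)P(s) has a pole at the origin (type 1), so the static position error constant is infinite and e_ss = 1/(1+∞) = 0.

0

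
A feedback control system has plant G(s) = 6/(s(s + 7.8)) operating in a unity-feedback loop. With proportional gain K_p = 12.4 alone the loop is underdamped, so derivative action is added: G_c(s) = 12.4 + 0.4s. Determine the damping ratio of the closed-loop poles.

ζ = 0.591

Forward path: (12.4 + 0.4s)·6/(s(s+7.8)). The closed-loop characteristic equation is s² + (7.8 + 6·0.4)s + 6·12.4 = 0.
That is s² + 10.2s + 74.4 = 0, so ω_n = 8.626 rad/s and ζ = 10.2/(2·8.626) = 0.5913.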